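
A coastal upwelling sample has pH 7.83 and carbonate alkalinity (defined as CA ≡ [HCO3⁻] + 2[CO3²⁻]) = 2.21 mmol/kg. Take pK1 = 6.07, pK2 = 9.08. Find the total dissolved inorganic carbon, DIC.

DIC = 2.13 mmol/kg

CA = [HCO3⁻] + 2[CO3²⁻] = (α₁ + 2α₂)·DIC
At pH 7.83: [H⁺]/K1 = 10^-1.76 = 0.017378, K2/[H⁺] = 10^-1.25 = 0.056234
α₁ = 1/(1 + 0.017378 + 0.056234) = 1/1.0736 = 0.9314; α₂ = α₁·K2/[H⁺] = 0.05238
α₁ + 2α₂ = 1.0362
DIC = CA / (α₁ + 2α₂) = 2.21 / 1.0362 = 2.13 mmol/kg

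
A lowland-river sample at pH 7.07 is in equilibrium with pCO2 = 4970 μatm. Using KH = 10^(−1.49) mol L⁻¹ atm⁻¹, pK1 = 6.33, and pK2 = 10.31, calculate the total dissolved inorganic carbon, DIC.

[CO2*] = KH · pCO2 = 10^(−1.49) × 4970×10^-6 = 1.608×10^-4 mol/L
α₀ = 1/(1 + K1/[H⁺] + K1K2/[H⁺]²) = 1/(1 + 10^+0.74 + 10^-2.50) = 0.1539
DIC = [CO2*]/α₀ = 1.608×10^-4 / 0.1539 = 1.05 mmol/L

DIC = 1.05 mmol/L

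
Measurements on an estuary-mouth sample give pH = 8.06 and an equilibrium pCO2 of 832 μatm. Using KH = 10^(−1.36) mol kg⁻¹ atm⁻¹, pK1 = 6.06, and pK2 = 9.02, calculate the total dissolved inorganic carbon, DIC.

[CO2*] = KH · pCO2 = 10^(−1.36) × 832×10^-6 = 3.632×10^-5 mol/kg
α₀ = 1/(1 + K1/[H⁺] + K1K2/[H⁺]²) = 1/(1 + 10^+2.00 + 10^+1.04) = 0.008931
DIC = [CO2*]/α₀ = 3.632×10^-5 / 0.008931 = 4.07 mmol/kg

DIC = 4.07 mmol/kg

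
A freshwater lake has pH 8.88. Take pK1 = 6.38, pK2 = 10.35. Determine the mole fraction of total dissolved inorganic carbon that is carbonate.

α₂ = 0.0327

α₂ = 1 / (1 + [H⁺]/K2 + [H⁺]²/(K1K2)) = 1 / (1 + 10^+1.47 + 10^-1.03)
   = 1 / (1 + 29.512 + 0.093325) = 1/30.605 = 0.03267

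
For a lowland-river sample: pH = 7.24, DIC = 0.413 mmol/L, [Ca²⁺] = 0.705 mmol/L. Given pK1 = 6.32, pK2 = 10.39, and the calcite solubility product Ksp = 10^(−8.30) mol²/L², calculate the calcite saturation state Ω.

Ω = 0.0367

α₂ = 1 / (1 + [H⁺]/K2 + [H⁺]²/(K1K2)) = 1 / (1 + 10^+3.15 + 10^+2.23)
   = 1 / (1 + 1412.5 + 169.82) = 1/1583.4 = 0.0006316
[CO3²⁻] = α₂ × DIC = 0.0006316 × 0.413 = 0.0002608 mmol/L = 0.2608 μmol/L
Ksp = 10^(−8.30) = 5.012×10^-9
Ω = [Ca²⁺][CO3²⁻]/Ksp = (0.705×10^-3)(2.608×10^-7) / 5.012×10^-9 = 0.0367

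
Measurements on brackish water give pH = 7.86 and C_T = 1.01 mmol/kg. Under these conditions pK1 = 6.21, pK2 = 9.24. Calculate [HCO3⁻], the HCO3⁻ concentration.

α₁ = 1 / (1 + [H⁺]/K1 + K2/[H⁺]) = 1 / (1 + 10^-1.65 + 10^-1.38)
   = 1 / (1 + 0.022387 + 0.041687) = 1/1.0641 = 0.9398
[HCO3⁻] = α₁ × DIC = 0.9398 × 1.01 = 0.949 mmol/kg

[HCO3⁻] = 0.949 mmol/kg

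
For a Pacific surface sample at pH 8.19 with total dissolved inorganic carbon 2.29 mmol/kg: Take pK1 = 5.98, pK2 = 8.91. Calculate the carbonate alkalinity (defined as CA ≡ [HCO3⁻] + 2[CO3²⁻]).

CA = [HCO3⁻] + 2[CO3²⁻] = (α₁ + 2α₂)·DIC
At pH 8.19: [H⁺]/K1 = 10^-2.21 = 0.0061660, K2/[H⁺] = 10^-0.72 = 0.19055
α₁ = 1/(1 + 0.0061660 + 0.19055) = 1/1.1967 = 0.8356; α₂ = α₁·K2/[H⁺] = 0.1592
α₁ + 2α₂ = 1.1541
CA = 1.1541 × 2.29 = 2.64 mmol/kg

CA = 2.64 mmol/kg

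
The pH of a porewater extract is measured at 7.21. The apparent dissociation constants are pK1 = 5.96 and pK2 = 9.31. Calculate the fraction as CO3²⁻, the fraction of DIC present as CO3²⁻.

α₂ = 1 / (1 + [H⁺]/K2 + [H⁺]²/(K1K2)) = 1 / (1 + 10^+2.10 + 10^+0.85)
   = 1 / (1 + 125.89 + 7.0795) = 1/133.97 = 0.007464

α₂ = 0.00746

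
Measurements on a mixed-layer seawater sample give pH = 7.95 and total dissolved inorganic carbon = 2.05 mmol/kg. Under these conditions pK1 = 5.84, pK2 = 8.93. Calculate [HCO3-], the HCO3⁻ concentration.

[HCO3⁻] = 1.84 mmol/kg

α₁ = 1 / (1 + [H⁺]/K1 + K2/[H⁺]) = 1 / (1 + 10^-2.11 + 10^-0.98)
   = 1 / (1 + 0.0077625 + 0.10471) = 1/1.1125 = 0.8989
[HCO3⁻] = α₁ × DIC = 0.8989 × 2.05 = 1.84 mmol/kg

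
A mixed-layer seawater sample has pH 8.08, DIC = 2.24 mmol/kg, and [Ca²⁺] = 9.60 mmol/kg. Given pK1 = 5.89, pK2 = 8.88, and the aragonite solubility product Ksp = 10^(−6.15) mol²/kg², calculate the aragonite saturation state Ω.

Ω = 4.13

α₂ = 1 / (1 + [H⁺]/K2 + [H⁺]²/(K1K2)) = 1 / (1 + 10^+0.80 + 10^-1.39)
   = 1 / (1 + 6.3096 + 0.040738) = 1/7.3503 = 0.1360
[CO3²⁻] = α₂ × DIC = 0.1360 × 2.24 = 0.3047 mmol/kg
Ksp = 10^(−6.15) = 7.079×10^-7
Ω = [Ca²⁺][CO3²⁻]/Ksp = (9.60×10^-3)(3.047×10^-4) / 7.079×10^-7 = 4.13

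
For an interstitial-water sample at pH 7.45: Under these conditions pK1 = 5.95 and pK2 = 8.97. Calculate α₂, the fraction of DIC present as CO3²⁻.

α₂ = 1 / (1 + [H⁺]/K2 + [H⁺]²/(K1K2)) = 1 / (1 + 10^+1.52 + 10^+0.02)
   = 1 / (1 + 33.113 + 1.0471) = 1/35.160 = 0.02844

α₂ = 0.0284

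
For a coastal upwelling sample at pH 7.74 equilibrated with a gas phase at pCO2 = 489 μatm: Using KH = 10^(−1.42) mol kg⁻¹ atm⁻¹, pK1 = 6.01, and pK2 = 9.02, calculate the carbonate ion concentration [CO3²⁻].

[CO3²⁻] = 0.0524 mmol/kg

[CO2*] = KH · pCO2 = 10^(−1.42) × 489×10^-6 = 1.859×10^-5 mol/kg
α₀ = 1/(1 + K1/[H⁺] + K1K2/[H⁺]²) = 1/(1 + 10^+1.73 + 10^+0.45) = 0.01738
DIC = [CO2*]/α₀ = 1.859×10^-5 / 0.01738 = 1.069 mmol/kg
[CO3²⁻] = α₂·DIC; α₂ = 0.04900, so [CO3²⁻] = 0.04900 × 1.069 = 0.0524 mmol/kg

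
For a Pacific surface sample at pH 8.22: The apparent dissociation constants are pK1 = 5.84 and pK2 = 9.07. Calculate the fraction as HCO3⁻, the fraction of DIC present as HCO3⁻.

α₁ = 0.873

α₁ = 1 / (1 + [H⁺]/K1 + K2/[H⁺]) = 1 / (1 + 10^-2.38 + 10^-0.85)
   = 1 / (1 + 0.0041687 + 0.14125) = 1/1.1454 = 0.8730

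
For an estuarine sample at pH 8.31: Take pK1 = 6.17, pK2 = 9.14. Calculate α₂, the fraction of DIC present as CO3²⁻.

α₂ = 1 / (1 + [H⁺]/K2 + [H⁺]²/(K1K2)) = 1 / (1 + 10^+0.83 + 10^-1.31)
   = 1 / (1 + 6.7608 + 0.048978) = 1/7.8098 = 0.1280

α₂ = 0.128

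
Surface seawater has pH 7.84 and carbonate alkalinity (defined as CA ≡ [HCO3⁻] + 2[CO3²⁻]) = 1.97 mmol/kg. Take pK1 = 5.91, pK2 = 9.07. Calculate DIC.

CA = [HCO3⁻] + 2[CO3²⁻] = (α₁ + 2α₂)·DIC
At pH 7.84: [H⁺]/K1 = 10^-1.93 = 0.011749, K2/[H⁺] = 10^-1.23 = 0.058884
α₁ = 1/(1 + 0.011749 + 0.058884) = 1/1.0706 = 0.9340; α₂ = α₁·K2/[H⁺] = 0.05500
α₁ + 2α₂ = 1.0440
DIC = CA / (α₁ + 2α₂) = 1.97 / 1.0440 = 1.89 mmol/kg

DIC = 1.89 mmol/kg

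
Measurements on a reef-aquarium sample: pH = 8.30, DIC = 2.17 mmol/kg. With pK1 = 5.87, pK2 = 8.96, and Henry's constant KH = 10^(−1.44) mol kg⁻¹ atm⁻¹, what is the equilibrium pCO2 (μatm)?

α₀ = 1 / (1 + K1/[H⁺] + K1K2/[H⁺]²) = 1 / (1 + 10^+2.43 + 10^+1.77)
   = 1 / (1 + 269.15 + 58.884) = 1/329.04 = 0.003039
[CO2*] = α₀ × DIC = 0.003039 × 2.17 = 0.006595 mmol/kg = 6.595 μmol/kg
pCO2 = [CO2*]/KH = 6.595×10^-6 / 3.631×10^-2 = 182 μatm

pCO2 = 182 μatm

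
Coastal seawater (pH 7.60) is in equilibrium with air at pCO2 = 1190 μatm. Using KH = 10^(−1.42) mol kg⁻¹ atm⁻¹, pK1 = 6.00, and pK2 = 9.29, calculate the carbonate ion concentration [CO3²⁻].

[CO2*] = KH · pCO2 = 10^(−1.42) × 1190×10^-6 = 4.524×10^-5 mol/kg
α₀ = 1/(1 + K1/[H⁺] + K1K2/[H⁺]²) = 1/(1 + 10^+1.60 + 10^-0.09) = 0.02402
DIC = [CO2*]/α₀ = 4.524×10^-5 / 0.02402 = 1.883 mmol/kg
[CO3²⁻] = α₂·DIC; α₂ = 0.01953, so [CO3²⁻] = 0.01953 × 1.883 = 0.0368 mmol/kg

[CO3²⁻] = 0.0368 mmol/kg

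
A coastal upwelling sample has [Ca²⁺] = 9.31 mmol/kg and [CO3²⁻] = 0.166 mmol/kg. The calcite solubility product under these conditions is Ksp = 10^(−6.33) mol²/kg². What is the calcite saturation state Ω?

Ksp = 10^(−6.33) = 4.677×10^-7
Ω = [Ca²⁺][CO3²⁻]/Ksp = (9.31×10^-3)(0.166×10^-3) / 4.677×10^-7 = 3.30

Ω = 3.30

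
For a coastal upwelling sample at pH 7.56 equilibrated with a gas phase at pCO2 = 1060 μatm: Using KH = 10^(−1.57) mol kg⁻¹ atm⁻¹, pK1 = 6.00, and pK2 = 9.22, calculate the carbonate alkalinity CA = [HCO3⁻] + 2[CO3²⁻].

CA = 1.08 mmol/kg

[CO2*] = KH · pCO2 = 10^(−1.57) × 1060×10^-6 = 2.853×10^-5 mol/kg
α₀ = 1/(1 + K1/[H⁺] + K1K2/[H⁺]²) = 1/(1 + 10^+1.56 + 10^-0.10) = 0.02625
DIC = [CO2*]/α₀ = 2.853×10^-5 / 0.02625 = 1.087 mmol/kg
CA = (α₁ + 2α₂)·DIC = (0.9529 + 2×0.02085) × 1.087 = 1.08 mmol/kg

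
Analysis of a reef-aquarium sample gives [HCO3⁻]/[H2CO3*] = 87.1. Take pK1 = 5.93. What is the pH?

pH = 7.87

From K1 = [H⁺][HCO3⁻]/[H2CO3*]:  pH = pK1 + log₁₀([HCO3⁻]/[H2CO3*])
log₁₀(87.1) = +1.940
pH = 5.93 + (+1.940) = 7.87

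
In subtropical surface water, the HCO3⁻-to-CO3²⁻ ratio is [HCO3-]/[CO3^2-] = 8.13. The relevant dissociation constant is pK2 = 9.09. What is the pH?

From K2 = [H⁺][CO3^2-]/[HCO3-]:  pH = pK2 − log₁₀([HCO3-]/[CO3^2-])
log₁₀(8.13) = +0.910
pH = 9.09 − (+0.910) = 8.18

pH = 8.18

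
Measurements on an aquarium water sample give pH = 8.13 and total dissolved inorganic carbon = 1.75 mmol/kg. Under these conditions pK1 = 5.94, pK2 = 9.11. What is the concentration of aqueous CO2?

α₀ = 1 / (1 + K1/[H⁺] + K1K2/[H⁺]²) = 1 / (1 + 10^+2.19 + 10^+1.21)
   = 1 / (1 + 154.88 + 16.218) = 1/172.10 = 0.005811
[CO2*] = α₀ × DIC = 0.005811 × 1.75 = 0.0102 mmol/kg = 10.2 μmol/kg

[CO2*] = 10.2 μmol/kg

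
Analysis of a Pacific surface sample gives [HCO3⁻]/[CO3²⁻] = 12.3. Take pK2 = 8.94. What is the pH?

pH = 7.85

From K2 = [H⁺][CO3²⁻]/[HCO3⁻]:  pH = pK2 − log₁₀([HCO3⁻]/[CO3²⁻])
log₁₀(12.3) = +1.090
pH = 8.94 − (+1.090) = 7.85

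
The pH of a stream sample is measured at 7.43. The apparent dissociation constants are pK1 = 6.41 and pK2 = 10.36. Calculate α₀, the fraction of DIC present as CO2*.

α₀ = 1 / (1 + K1/[H⁺] + K1K2/[H⁺]²) = 1 / (1 + 10^+1.02 + 10^-1.91)
   = 1 / (1 + 10.471 + 0.012303) = 1/11.484 = 0.08708

α₀ = 0.0871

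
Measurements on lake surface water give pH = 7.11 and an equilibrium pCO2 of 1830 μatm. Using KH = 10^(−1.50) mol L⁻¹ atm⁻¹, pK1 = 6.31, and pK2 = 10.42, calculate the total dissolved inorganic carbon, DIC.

[CO2*] = KH · pCO2 = 10^(−1.50) × 1830×10^-6 = 5.787×10^-5 mol/L
α₀ = 1/(1 + K1/[H⁺] + K1K2/[H⁺]²) = 1/(1 + 10^+0.80 + 10^-2.51) = 0.1367
DIC = [CO2*]/α₀ = 5.787×10^-5 / 0.1367 = 0.423 mmol/L

DIC = 0.423 mmol/L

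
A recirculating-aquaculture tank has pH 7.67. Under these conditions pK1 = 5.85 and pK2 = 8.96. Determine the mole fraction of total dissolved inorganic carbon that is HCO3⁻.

α₁ = 0.938

α₁ = 1 / (1 + [H⁺]/K1 + K2/[H⁺]) = 1 / (1 + 10^-1.82 + 10^-1.29)
   = 1 / (1 + 0.015136 + 0.051286) = 1/1.0664 = 0.9377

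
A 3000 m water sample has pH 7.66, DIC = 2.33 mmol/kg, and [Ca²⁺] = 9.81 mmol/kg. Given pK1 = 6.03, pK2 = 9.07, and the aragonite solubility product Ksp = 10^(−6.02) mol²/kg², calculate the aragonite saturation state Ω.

Ω = 0.877

α₂ = 1 / (1 + [H⁺]/K2 + [H⁺]²/(K1K2)) = 1 / (1 + 10^+1.41 + 10^-0.22)
   = 1 / (1 + 25.704 + 0.60256) = 1/27.307 = 0.03662
[CO3²⁻] = α₂ × DIC = 0.03662 × 2.33 = 0.08533 mmol/kg
Ksp = 10^(−6.02) = 9.550×10^-7
Ω = [Ca²⁺][CO3²⁻]/Ksp = (9.81×10^-3)(8.533×10^-5) / 9.550×10^-7 = 0.877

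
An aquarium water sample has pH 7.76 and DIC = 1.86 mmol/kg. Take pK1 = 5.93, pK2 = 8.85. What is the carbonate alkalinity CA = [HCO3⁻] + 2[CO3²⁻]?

CA = 1.97 mmol/kg

CA = [HCO3⁻] + 2[CO3²⁻] = (α₁ + 2α₂)·DIC
At pH 7.76: [H⁺]/K1 = 10^-1.83 = 0.014791, K2/[H⁺] = 10^-1.09 = 0.081283
α₁ = 1/(1 + 0.014791 + 0.081283) = 1/1.0961 = 0.9123; α₂ = α₁·K2/[H⁺] = 0.07416
α₁ + 2α₂ = 1.0607
CA = 1.0607 × 1.86 = 1.97 mmol/kg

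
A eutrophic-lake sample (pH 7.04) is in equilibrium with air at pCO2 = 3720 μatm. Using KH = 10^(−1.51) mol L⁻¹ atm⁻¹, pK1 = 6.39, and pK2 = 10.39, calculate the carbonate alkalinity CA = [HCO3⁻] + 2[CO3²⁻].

CA = 0.514 mmol/L

[CO2*] = KH · pCO2 = 10^(−1.51) × 3720×10^-6 = 1.150×10^-4 mol/L
α₀ = 1/(1 + K1/[H⁺] + K1K2/[H⁺]²) = 1/(1 + 10^+0.65 + 10^-2.70) = 0.1829
DIC = [CO2*]/α₀ = 1.150×10^-4 / 0.1829 = 0.6287 mmol/L
CA = (α₁ + 2α₂)·DIC = (0.8168 + 2×0.0003648) × 0.6287 = 0.514 mmol/L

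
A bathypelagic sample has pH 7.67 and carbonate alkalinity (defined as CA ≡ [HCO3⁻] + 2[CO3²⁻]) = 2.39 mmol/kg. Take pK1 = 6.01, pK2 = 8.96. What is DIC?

CA = [HCO3⁻] + 2[CO3²⁻] = (α₁ + 2α₂)·DIC
At pH 7.67: [H⁺]/K1 = 10^-1.66 = 0.021878, K2/[H⁺] = 10^-1.29 = 0.051286
α₁ = 1/(1 + 0.021878 + 0.051286) = 1/1.0732 = 0.9318; α₂ = α₁·K2/[H⁺] = 0.04779
α₁ + 2α₂ = 1.0274
DIC = CA / (α₁ + 2α₂) = 2.39 / 1.0274 = 2.33 mmol/kg

DIC = 2.33 mmol/kg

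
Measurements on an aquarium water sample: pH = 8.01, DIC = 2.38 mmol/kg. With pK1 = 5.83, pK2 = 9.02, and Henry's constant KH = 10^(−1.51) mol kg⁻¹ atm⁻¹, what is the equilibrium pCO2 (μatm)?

pCO2 = 461 μatm

α₀ = 1 / (1 + K1/[H⁺] + K1K2/[H⁺]²) = 1 / (1 + 10^+2.18 + 10^+1.17)
   = 1 / (1 + 151.36 + 14.791) = 1/167.15 = 0.005983
[CO2*] = α₀ × DIC = 0.005983 × 2.38 = 0.01424 mmol/kg = 14.24 μmol/kg
pCO2 = [CO2*]/KH = 1.424×10^-5 / 3.090×10^-2 = 461 μatm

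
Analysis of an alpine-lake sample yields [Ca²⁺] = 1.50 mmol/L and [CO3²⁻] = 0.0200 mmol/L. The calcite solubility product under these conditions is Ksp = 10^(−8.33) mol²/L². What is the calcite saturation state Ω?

Ksp = 10^(−8.33) = 4.677×10^-9
Ω = [Ca²⁺][CO3²⁻]/Ksp = (1.50×10^-3)(0.0200×10^-3) / 4.677×10^-9 = 6.41

Ω = 6.41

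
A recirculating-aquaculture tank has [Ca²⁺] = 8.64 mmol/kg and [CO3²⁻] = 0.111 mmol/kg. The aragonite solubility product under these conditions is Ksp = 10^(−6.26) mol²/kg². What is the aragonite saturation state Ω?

Ω = 1.75

Ksp = 10^(−6.26) = 5.495×10^-7
Ω = [Ca²⁺][CO3²⁻]/Ksp = (8.64×10^-3)(0.111×10^-3) / 5.495×10^-7 = 1.75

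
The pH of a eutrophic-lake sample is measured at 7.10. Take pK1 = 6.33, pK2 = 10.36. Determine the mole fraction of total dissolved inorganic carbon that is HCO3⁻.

α₁ = 0.854

α₁ = 1 / (1 + [H⁺]/K1 + K2/[H⁺]) = 1 / (1 + 10^-0.77 + 10^-3.26)
   = 1 / (1 + 0.16982 + 0.00054954) = 1/1.1704 = 0.8544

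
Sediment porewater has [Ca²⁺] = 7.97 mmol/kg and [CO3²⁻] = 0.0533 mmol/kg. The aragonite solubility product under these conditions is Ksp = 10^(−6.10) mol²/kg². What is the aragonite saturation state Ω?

Ω = 0.535

Ksp = 10^(−6.10) = 7.943×10^-7
Ω = [Ca²⁺][CO3²⁻]/Ksp = (7.97×10^-3)(0.0533×10^-3) / 7.943×10^-7 = 0.535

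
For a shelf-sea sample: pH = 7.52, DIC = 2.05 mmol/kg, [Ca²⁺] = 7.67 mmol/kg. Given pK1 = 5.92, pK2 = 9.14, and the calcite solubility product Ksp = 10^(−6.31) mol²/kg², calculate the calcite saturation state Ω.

Ω = 0.734

α₂ = 1 / (1 + [H⁺]/K2 + [H⁺]²/(K1K2)) = 1 / (1 + 10^+1.62 + 10^+0.02)
   = 1 / (1 + 41.687 + 1.0471) = 1/43.734 = 0.02287
[CO3²⁻] = α₂ × DIC = 0.02287 × 2.05 = 0.04687 mmol/kg
Ksp = 10^(−6.31) = 4.898×10^-7
Ω = [Ca²⁺][CO3²⁻]/Ksp = (7.67×10^-3)(4.687×10^-5) / 4.898×10^-7 = 0.734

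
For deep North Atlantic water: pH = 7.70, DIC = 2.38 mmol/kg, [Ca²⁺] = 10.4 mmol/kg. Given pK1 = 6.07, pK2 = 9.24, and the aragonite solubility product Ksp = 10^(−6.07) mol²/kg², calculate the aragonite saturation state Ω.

Ω = 0.797

α₂ = 1 / (1 + [H⁺]/K2 + [H⁺]²/(K1K2)) = 1 / (1 + 10^+1.54 + 10^-0.09)
   = 1 / (1 + 34.674 + 0.81283) = 1/36.487 = 0.02741
[CO3²⁻] = α₂ × DIC = 0.02741 × 2.38 = 0.06523 mmol/kg
Ksp = 10^(−6.07) = 8.511×10^-7
Ω = [Ca²⁺][CO3²⁻]/Ksp = (10.4×10^-3)(6.523×10^-5) / 8.511×10^-7 = 0.797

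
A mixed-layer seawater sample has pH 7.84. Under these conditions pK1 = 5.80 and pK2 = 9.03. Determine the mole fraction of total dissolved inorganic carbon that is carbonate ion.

α₂ = 0.0601

α₂ = 1 / (1 + [H⁺]/K2 + [H⁺]²/(K1K2)) = 1 / (1 + 10^+1.19 + 10^-0.85)
   = 1 / (1 + 15.488 + 0.14125) = 1/16.629 = 0.06013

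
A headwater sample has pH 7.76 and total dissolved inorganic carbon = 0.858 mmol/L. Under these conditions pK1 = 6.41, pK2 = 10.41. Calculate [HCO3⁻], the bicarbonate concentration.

[HCO3⁻] = 0.820 mmol/L

α₁ = 1 / (1 + [H⁺]/K1 + K2/[H⁺]) = 1 / (1 + 10^-1.35 + 10^-2.65)
   = 1 / (1 + 0.044668 + 0.0022387) = 1/1.0469 = 0.9552
[HCO3⁻] = α₁ × DIC = 0.9552 × 0.858 = 0.820 mmol/L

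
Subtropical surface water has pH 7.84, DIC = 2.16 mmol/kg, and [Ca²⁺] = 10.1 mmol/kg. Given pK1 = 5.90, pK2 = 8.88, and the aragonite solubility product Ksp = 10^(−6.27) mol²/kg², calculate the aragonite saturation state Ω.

Ω = 3.36

α₂ = 1 / (1 + [H⁺]/K2 + [H⁺]²/(K1K2)) = 1 / (1 + 10^+1.04 + 10^-0.90)
   = 1 / (1 + 10.965 + 0.12589) = 1/12.091 = 0.08271
[CO3²⁻] = α₂ × DIC = 0.08271 × 2.16 = 0.1787 mmol/kg
Ksp = 10^(−6.27) = 5.370×10^-7
Ω = [Ca²⁺][CO3²⁻]/Ksp = (10.1×10^-3)(1.787×10^-4) / 5.370×10^-7 = 3.36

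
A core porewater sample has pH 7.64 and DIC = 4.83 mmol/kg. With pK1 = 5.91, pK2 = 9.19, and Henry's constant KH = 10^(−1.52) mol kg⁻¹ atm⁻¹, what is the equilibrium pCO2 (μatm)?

pCO2 = 2840 μatm

α₀ = 1 / (1 + K1/[H⁺] + K1K2/[H⁺]²) = 1 / (1 + 10^+1.73 + 10^+0.18)
   = 1 / (1 + 53.703 + 1.5136) = 1/56.217 = 0.01779
[CO2*] = α₀ × DIC = 0.01779 × 4.83 = 0.08592 mmol/kg
pCO2 = [CO2*]/KH = 8.592×10^-5 / 3.020×10^-2 = 2840 μatm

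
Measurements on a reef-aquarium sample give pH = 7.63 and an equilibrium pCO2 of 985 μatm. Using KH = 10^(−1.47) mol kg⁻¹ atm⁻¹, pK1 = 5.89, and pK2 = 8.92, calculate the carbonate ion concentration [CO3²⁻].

[CO3²⁻] = 0.0941 mmol/kg

[CO2*] = KH · pCO2 = 10^(−1.47) × 985×10^-6 = 3.338×10^-5 mol/kg
α₀ = 1/(1 + K1/[H⁺] + K1K2/[H⁺]²) = 1/(1 + 10^+1.74 + 10^+0.45) = 0.01701
DIC = [CO2*]/α₀ = 3.338×10^-5 / 0.01701 = 1.962 mmol/kg
[CO3²⁻] = α₂·DIC; α₂ = 0.04795, so [CO3²⁻] = 0.04795 × 1.962 = 0.0941 mmol/kg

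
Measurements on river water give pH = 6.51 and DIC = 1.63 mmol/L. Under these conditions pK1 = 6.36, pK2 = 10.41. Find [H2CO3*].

α₀ = 1 / (1 + K1/[H⁺] + K1K2/[H⁺]²) = 1 / (1 + 10^+0.15 + 10^-3.75)
   = 1 / (1 + 1.4125 + 0.00017783) = 1/2.4127 = 0.4145
[CO2*] = α₀ × DIC = 0.4145 × 1.63 = 0.676 mmol/L

[CO2*] = 0.676 mmol/L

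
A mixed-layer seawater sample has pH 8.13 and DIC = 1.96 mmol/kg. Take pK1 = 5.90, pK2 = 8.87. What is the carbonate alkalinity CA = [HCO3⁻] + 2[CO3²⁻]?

CA = [HCO3⁻] + 2[CO3²⁻] = (α₁ + 2α₂)·DIC
At pH 8.13: [H⁺]/K1 = 10^-2.23 = 0.0058884, K2/[H⁺] = 10^-0.74 = 0.18197
α₁ = 1/(1 + 0.0058884 + 0.18197) = 1/1.1879 = 0.8419; α₂ = α₁·K2/[H⁺] = 0.1532
α₁ + 2α₂ = 1.1482
CA = 1.1482 × 1.96 = 2.25 mmol/kg

CA = 2.25 mmol/kg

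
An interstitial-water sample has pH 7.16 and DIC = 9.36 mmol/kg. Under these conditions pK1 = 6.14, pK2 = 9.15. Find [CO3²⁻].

α₂ = 1 / (1 + [H⁺]/K2 + [H⁺]²/(K1K2)) = 1 / (1 + 10^+1.99 + 10^+0.97)
   = 1 / (1 + 97.724 + 9.3325) = 1/108.06 = 0.009254
[CO3²⁻] = α₂ × DIC = 0.009254 × 9.36 = 0.0866 mmol/kg

[CO3²⁻] = 0.0866 mmol/kg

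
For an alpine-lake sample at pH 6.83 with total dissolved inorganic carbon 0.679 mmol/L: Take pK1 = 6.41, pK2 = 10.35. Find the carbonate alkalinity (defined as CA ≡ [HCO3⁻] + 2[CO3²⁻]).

CA = 0.492 mmol/L

CA = [HCO3⁻] + 2[CO3²⁻] = (α₁ + 2α₂)·DIC
At pH 6.83: [H⁺]/K1 = 10^-0.42 = 0.38019, K2/[H⁺] = 10^-3.52 = 0.00030200
α₁ = 1/(1 + 0.38019 + 0.00030200) = 1/1.3805 = 0.7244; α₂ = α₁·K2/[H⁺] = 0.0002188
α₁ + 2α₂ = 0.7248
CA = 0.7248 × 0.679 = 0.492 mmol/L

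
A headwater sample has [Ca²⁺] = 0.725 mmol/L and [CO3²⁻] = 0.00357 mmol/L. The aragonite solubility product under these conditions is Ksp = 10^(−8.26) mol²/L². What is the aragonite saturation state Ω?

Ω = 0.471

Ksp = 10^(−8.26) = 5.495×10^-9
Ω = [Ca²⁺][CO3²⁻]/Ksp = (0.725×10^-3)(0.00357×10^-3) / 5.495×10^-9 = 0.471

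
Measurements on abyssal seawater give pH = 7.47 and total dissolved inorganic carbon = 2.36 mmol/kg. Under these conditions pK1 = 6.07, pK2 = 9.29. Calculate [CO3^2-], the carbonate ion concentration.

[CO3²⁻] = 0.0339 mmol/kg

α₂ = 1 / (1 + [H⁺]/K2 + [H⁺]²/(K1K2)) = 1 / (1 + 10^+1.82 + 10^+0.42)
   = 1 / (1 + 66.069 + 2.6303) = 1/69.700 = 0.01435
[CO3²⁻] = α₂ × DIC = 0.01435 × 2.36 = 0.0339 mmol/kg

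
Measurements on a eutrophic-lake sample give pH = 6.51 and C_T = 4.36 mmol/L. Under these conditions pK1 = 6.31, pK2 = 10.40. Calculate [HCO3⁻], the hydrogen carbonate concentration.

α₁ = 1 / (1 + [H⁺]/K1 + K2/[H⁺]) = 1 / (1 + 10^-0.20 + 10^-3.89)
   = 1 / (1 + 0.63096 + 0.00012882) = 1/1.6311 = 0.6131
[HCO3⁻] = α₁ × DIC = 0.6131 × 4.36 = 2.67 mmol/L

[HCO3⁻] = 2.67 mmol/L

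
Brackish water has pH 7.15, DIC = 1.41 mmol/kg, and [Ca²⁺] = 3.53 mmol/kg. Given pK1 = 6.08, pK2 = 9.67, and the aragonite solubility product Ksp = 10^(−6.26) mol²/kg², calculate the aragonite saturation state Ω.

α₂ = 1 / (1 + [H⁺]/K2 + [H⁺]²/(K1K2)) = 1 / (1 + 10^+2.52 + 10^+1.45)
   = 1 / (1 + 331.13 + 28.184) = 1/360.31 = 0.002775
[CO3²⁻] = α₂ × DIC = 0.002775 × 1.41 = 0.003913 mmol/kg = 3.913 μmol/kg
Ksp = 10^(−6.26) = 5.495×10^-7
Ω = [Ca²⁺][CO3²⁻]/Ksp = (3.53×10^-3)(3.913×10^-6) / 5.495×10^-7 = 0.0251

Ω = 0.0251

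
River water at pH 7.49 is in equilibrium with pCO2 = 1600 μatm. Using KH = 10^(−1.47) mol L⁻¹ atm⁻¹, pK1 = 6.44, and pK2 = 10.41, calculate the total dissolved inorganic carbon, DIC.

DIC = 0.663 mmol/L

[CO2*] = KH · pCO2 = 10^(−1.47) × 1600×10^-6 = 5.422×10^-5 mol/L
α₀ = 1/(1 + K1/[H⁺] + K1K2/[H⁺]²) = 1/(1 + 10^+1.05 + 10^-1.87) = 0.08174
DIC = [CO2*]/α₀ = 5.422×10^-5 / 0.08174 = 0.663 mmol/L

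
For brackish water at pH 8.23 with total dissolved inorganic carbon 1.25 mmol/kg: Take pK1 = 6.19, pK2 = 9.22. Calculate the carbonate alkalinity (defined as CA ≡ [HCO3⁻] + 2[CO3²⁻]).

CA = [HCO3⁻] + 2[CO3²⁻] = (α₁ + 2α₂)·DIC
At pH 8.23: [H⁺]/K1 = 10^-2.04 = 0.0091201, K2/[H⁺] = 10^-0.99 = 0.10233
α₁ = 1/(1 + 0.0091201 + 0.10233) = 1/1.1114 = 0.8997; α₂ = α₁·K2/[H⁺] = 0.09207
α₁ + 2α₂ = 1.0839
CA = 1.0839 × 1.25 = 1.35 mmol/kg

CA = 1.35 mmol/kg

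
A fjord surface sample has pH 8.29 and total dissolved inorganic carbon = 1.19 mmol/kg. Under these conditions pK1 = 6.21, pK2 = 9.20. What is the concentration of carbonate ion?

α₂ = 1 / (1 + [H⁺]/K2 + [H⁺]²/(K1K2)) = 1 / (1 + 10^+0.91 + 10^-1.17)
   = 1 / (1 + 8.1283 + 0.067608) = 1/9.1959 = 0.1087
[CO3²⁻] = α₂ × DIC = 0.1087 × 1.19 = 0.129 mmol/kg

[CO3²⁻] = 0.129 mmol/kg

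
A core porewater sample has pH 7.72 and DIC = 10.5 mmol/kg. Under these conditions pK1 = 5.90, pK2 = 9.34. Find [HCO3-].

[HCO3⁻] = 10.1 mmol/kg

α₁ = 1 / (1 + [H⁺]/K1 + K2/[H⁺]) = 1 / (1 + 10^-1.82 + 10^-1.62)
   = 1 / (1 + 0.015136 + 0.023988) = 1/1.0391 = 0.9623
[HCO3⁻] = α₁ × DIC = 0.9623 × 10.5 = 10.1 mmol/kg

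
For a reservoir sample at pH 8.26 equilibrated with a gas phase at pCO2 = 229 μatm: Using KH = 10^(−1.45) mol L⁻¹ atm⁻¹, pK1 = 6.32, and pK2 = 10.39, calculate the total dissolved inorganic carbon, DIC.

[CO2*] = KH · pCO2 = 10^(−1.45) × 229×10^-6 = 8.125×10^-6 mol/L
α₀ = 1/(1 + K1/[H⁺] + K1K2/[H⁺]²) = 1/(1 + 10^+1.94 + 10^-0.19) = 0.01127
DIC = [CO2*]/α₀ = 8.125×10^-6 / 0.01127 = 0.721 mmol/L

DIC = 0.721 mmol/L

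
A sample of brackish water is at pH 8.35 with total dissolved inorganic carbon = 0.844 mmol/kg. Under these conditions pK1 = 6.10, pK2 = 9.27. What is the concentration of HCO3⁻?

[HCO3⁻] = 0.750 mmol/kg

α₁ = 1 / (1 + [H⁺]/K1 + K2/[H⁺]) = 1 / (1 + 10^-2.25 + 10^-0.92)
   = 1 / (1 + 0.0056234 + 0.12023) = 1/1.1258 = 0.8882
[HCO3⁻] = α₁ × DIC = 0.8882 × 0.844 = 0.750 mmol/kg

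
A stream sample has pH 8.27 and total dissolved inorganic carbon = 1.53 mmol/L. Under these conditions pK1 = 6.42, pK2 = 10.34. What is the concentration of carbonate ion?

α₂ = 1 / (1 + [H⁺]/K2 + [H⁺]²/(K1K2)) = 1 / (1 + 10^+2.07 + 10^+0.22)
   = 1 / (1 + 117.49 + 1.6596) = 1/120.15 = 0.008323
[CO3²⁻] = α₂ × DIC = 0.008323 × 1.53 = 0.0127 mmol/L = 12.7 μmol/L

[CO3²⁻] = 12.7 μmol/L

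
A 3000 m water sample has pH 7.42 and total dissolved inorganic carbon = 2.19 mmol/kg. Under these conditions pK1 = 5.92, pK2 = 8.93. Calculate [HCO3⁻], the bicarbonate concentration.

α₁ = 1 / (1 + [H⁺]/K1 + K2/[H⁺]) = 1 / (1 + 10^-1.50 + 10^-1.51)
   = 1 / (1 + 0.031623 + 0.030903) = 1/1.0625 = 0.9412
[HCO3⁻] = α₁ × DIC = 0.9412 × 2.19 = 2.06 mmol/kg

[HCO3⁻] = 2.06 mmol/kg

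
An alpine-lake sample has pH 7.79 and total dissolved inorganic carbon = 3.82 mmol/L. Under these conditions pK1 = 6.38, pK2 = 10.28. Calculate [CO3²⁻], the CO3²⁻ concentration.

α₂ = 1 / (1 + [H⁺]/K2 + [H⁺]²/(K1K2)) = 1 / (1 + 10^+2.49 + 10^+1.08)
   = 1 / (1 + 309.03 + 12.023) = 1/322.05 = 0.003105
[CO3²⁻] = α₂ × DIC = 0.003105 × 3.82 = 0.0119 mmol/L = 11.9 μmol/L

[CO3²⁻] = 11.9 μmol/L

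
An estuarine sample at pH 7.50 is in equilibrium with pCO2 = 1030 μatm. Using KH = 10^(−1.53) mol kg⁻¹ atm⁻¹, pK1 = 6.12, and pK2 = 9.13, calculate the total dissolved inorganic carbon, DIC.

[CO2*] = KH · pCO2 = 10^(−1.53) × 1030×10^-6 = 3.040×10^-5 mol/kg
α₀ = 1/(1 + K1/[H⁺] + K1K2/[H⁺]²) = 1/(1 + 10^+1.38 + 10^-0.25) = 0.03914
DIC = [CO2*]/α₀ = 3.040×10^-5 / 0.03914 = 0.777 mmol/kg

DIC = 0.777 mmol/kg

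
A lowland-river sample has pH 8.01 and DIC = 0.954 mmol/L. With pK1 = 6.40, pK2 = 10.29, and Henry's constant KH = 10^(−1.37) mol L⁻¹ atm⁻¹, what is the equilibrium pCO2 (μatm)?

α₀ = 1 / (1 + K1/[H⁺] + K1K2/[H⁺]²) = 1 / (1 + 10^+1.61 + 10^-0.67)
   = 1 / (1 + 40.738 + 0.21380) = 1/41.952 = 0.02384
[CO2*] = α₀ × DIC = 0.02384 × 0.954 = 0.02274 mmol/L
pCO2 = [CO2*]/KH = 2.274×10^-5 / 4.266×10^-2 = 533 μatm

pCO2 = 533 μatm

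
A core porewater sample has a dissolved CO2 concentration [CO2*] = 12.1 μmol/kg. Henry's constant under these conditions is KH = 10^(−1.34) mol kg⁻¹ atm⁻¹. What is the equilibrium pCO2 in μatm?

KH = 10^(−1.34) = 4.571×10^-2 mol kg⁻¹ atm⁻¹
pCO2 = [CO2*]/KH = 12.1×10^-6 / 4.571×10^-2 = 2.65×10^-4 atm = 265 μatm

pCO2 = 265 μatm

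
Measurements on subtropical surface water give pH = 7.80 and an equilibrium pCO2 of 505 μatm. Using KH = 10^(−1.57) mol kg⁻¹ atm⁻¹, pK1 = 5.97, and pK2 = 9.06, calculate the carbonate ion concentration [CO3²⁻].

[CO3²⁻] = 0.0505 mmol/kg

[CO2*] = KH · pCO2 = 10^(−1.57) × 505×10^-6 = 1.359×10^-5 mol/kg
α₀ = 1/(1 + K1/[H⁺] + K1K2/[H⁺]²) = 1/(1 + 10^+1.83 + 10^+0.57) = 0.01383
DIC = [CO2*]/α₀ = 1.359×10^-5 / 0.01383 = 0.9830 mmol/kg
[CO3²⁻] = α₂·DIC; α₂ = 0.05137, so [CO3²⁻] = 0.05137 × 0.9830 = 0.0505 mmol/kg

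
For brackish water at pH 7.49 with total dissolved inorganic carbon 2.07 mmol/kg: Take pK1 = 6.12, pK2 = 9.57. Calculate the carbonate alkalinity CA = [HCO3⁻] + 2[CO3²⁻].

CA = [HCO3⁻] + 2[CO3²⁻] = (α₁ + 2α₂)·DIC
At pH 7.49: [H⁺]/K1 = 10^-1.37 = 0.042658, K2/[H⁺] = 10^-2.08 = 0.0083176
α₁ = 1/(1 + 0.042658 + 0.0083176) = 1/1.0510 = 0.9515; α₂ = α₁·K2/[H⁺] = 0.007914
α₁ + 2α₂ = 0.9673
CA = 0.9673 × 2.07 = 2.00 mmol/kg

CA = 2.00 mmol/kg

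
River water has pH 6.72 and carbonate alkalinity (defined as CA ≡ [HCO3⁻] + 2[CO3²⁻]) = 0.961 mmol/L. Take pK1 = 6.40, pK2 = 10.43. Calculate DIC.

DIC = 1.42 mmol/L

CA = [HCO3⁻] + 2[CO3²⁻] = (α₁ + 2α₂)·DIC
At pH 6.72: [H⁺]/K1 = 10^-0.32 = 0.47863, K2/[H⁺] = 10^-3.71 = 0.00019498
α₁ = 1/(1 + 0.47863 + 0.00019498) = 1/1.4788 = 0.6762; α₂ = α₁·K2/[H⁺] = 0.0001319
α₁ + 2α₂ = 0.6765
DIC = CA / (α₁ + 2α₂) = 0.961 / 0.6765 = 1.42 mmol/L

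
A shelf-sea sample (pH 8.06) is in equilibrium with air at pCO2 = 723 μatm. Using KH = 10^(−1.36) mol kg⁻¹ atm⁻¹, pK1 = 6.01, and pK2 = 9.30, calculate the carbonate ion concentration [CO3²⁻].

[CO2*] = KH · pCO2 = 10^(−1.36) × 723×10^-6 = 3.156×10^-5 mol/kg
α₀ = 1/(1 + K1/[H⁺] + K1K2/[H⁺]²) = 1/(1 + 10^+2.05 + 10^+0.81) = 0.008357
DIC = [CO2*]/α₀ = 3.156×10^-5 / 0.008357 = 3.776 mmol/kg
[CO3²⁻] = α₂·DIC; α₂ = 0.05396, so [CO3²⁻] = 0.05396 × 3.776 = 0.204 mmol/kg

[CO3²⁻] = 0.204 mmol/kg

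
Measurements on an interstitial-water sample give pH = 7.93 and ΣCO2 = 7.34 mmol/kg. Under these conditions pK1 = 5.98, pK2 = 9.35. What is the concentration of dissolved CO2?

α₀ = 1 / (1 + K1/[H⁺] + K1K2/[H⁺]²) = 1 / (1 + 10^+1.95 + 10^+0.53)
   = 1 / (1 + 89.125 + 3.3884) = 1/93.514 = 0.01069
[CO2*] = α₀ × DIC = 0.01069 × 7.34 = 0.0785 mmol/kg

[CO2*] = 0.0785 mmol/kg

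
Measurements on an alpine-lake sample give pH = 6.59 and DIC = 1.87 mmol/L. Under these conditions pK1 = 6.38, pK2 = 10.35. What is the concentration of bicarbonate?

α₁ = 1 / (1 + [H⁺]/K1 + K2/[H⁺]) = 1 / (1 + 10^-0.21 + 10^-3.76)
   = 1 / (1 + 0.61660 + 0.00017378) = 1/1.6168 = 0.6185
[HCO3⁻] = α₁ × DIC = 0.6185 × 1.87 = 1.16 mmol/L

[HCO3⁻] = 1.16 mmol/L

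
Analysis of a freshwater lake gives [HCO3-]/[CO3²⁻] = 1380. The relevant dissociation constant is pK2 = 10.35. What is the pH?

pH = 7.21

From K2 = [H⁺][CO3²⁻]/[HCO3-]:  pH = pK2 − log₁₀([HCO3-]/[CO3²⁻])
log₁₀(1380) = +3.140
pH = 10.35 − (+3.140) = 7.21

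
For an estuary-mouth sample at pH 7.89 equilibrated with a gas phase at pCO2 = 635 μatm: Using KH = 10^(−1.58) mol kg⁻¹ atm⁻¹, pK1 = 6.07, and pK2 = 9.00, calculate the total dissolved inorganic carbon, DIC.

DIC = 1.21 mmol/kg

[CO2*] = KH · pCO2 = 10^(−1.58) × 635×10^-6 = 1.670×10^-5 mol/kg
α₀ = 1/(1 + K1/[H⁺] + K1K2/[H⁺]²) = 1/(1 + 10^+1.82 + 10^+0.71) = 0.01385
DIC = [CO2*]/α₀ = 1.670×10^-5 / 0.01385 = 1.21 mmol/kg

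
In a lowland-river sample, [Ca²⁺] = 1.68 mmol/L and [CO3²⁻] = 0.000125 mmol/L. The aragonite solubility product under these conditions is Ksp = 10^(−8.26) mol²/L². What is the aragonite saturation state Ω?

Ω = 0.0382

Ksp = 10^(−8.26) = 5.495×10^-9
Ω = [Ca²⁺][CO3²⁻]/Ksp = (1.68×10^-3)(0.000125×10^-3) / 5.495×10^-9 = 0.0382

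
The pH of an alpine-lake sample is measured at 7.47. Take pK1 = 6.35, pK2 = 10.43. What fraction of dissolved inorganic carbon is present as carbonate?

α₂ = 0.00102

α₂ = 1 / (1 + [H⁺]/K2 + [H⁺]²/(K1K2)) = 1 / (1 + 10^+2.96 + 10^+1.84)
   = 1 / (1 + 912.01 + 69.183) = 1/982.19 = 0.001018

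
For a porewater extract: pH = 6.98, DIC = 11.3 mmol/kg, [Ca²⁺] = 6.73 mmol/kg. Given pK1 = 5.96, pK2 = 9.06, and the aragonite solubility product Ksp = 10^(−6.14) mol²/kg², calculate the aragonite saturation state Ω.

α₂ = 1 / (1 + [H⁺]/K2 + [H⁺]²/(K1K2)) = 1 / (1 + 10^+2.08 + 10^+1.06)
   = 1 / (1 + 120.23 + 11.482) = 1/132.71 = 0.007535
[CO3²⁻] = α₂ × DIC = 0.007535 × 11.3 = 0.08515 mmol/kg
Ksp = 10^(−6.14) = 7.244×10^-7
Ω = [Ca²⁺][CO3²⁻]/Ksp = (6.73×10^-3)(8.515×10^-5) / 7.244×10^-7 = 0.791

Ω = 0.791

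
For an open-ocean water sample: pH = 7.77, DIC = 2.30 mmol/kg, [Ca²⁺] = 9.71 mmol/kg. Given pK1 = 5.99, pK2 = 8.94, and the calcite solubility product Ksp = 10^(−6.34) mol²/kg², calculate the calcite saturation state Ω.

α₂ = 1 / (1 + [H⁺]/K2 + [H⁺]²/(K1K2)) = 1 / (1 + 10^+1.17 + 10^-0.61)
   = 1 / (1 + 14.791 + 0.24547) = 1/16.037 = 0.06236
[CO3²⁻] = α₂ × DIC = 0.06236 × 2.30 = 0.1434 mmol/kg
Ksp = 10^(−6.34) = 4.571×10^-7
Ω = [Ca²⁺][CO3²⁻]/Ksp = (9.71×10^-3)(1.434×10^-4) / 4.571×10^-7 = 3.05

Ω = 3.05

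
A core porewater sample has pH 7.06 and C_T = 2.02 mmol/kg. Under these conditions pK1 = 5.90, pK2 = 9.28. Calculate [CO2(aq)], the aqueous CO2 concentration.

[CO2*] = 0.130 mmol/kg

α₀ = 1 / (1 + K1/[H⁺] + K1K2/[H⁺]²) = 1 / (1 + 10^+1.16 + 10^-1.06)
   = 1 / (1 + 14.454 + 0.087096) = 1/15.541 = 0.06434
[CO2*] = α₀ × DIC = 0.06434 × 2.02 = 0.130 mmol/kg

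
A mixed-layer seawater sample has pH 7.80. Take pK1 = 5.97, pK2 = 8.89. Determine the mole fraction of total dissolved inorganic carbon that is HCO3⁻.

α₁ = 1 / (1 + [H⁺]/K1 + K2/[H⁺]) = 1 / (1 + 10^-1.83 + 10^-1.09)
   = 1 / (1 + 0.014791 + 0.081283) = 1/1.0961 = 0.9123

α₁ = 0.912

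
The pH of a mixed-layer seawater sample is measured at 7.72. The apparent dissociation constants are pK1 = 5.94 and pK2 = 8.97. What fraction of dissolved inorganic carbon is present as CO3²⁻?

α₂ = 1 / (1 + [H⁺]/K2 + [H⁺]²/(K1K2)) = 1 / (1 + 10^+1.25 + 10^-0.53)
   = 1 / (1 + 17.783 + 0.29512) = 1/19.078 = 0.05242

α₂ = 0.0524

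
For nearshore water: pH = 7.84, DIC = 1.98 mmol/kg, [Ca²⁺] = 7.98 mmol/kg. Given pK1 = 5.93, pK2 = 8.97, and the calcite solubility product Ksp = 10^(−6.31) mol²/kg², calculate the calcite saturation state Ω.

Ω = 2.20

α₂ = 1 / (1 + [H⁺]/K2 + [H⁺]²/(K1K2)) = 1 / (1 + 10^+1.13 + 10^-0.78)
   = 1 / (1 + 13.490 + 0.16596) = 1/14.656 = 0.06823
[CO3²⁻] = α₂ × DIC = 0.06823 × 1.98 = 0.1351 mmol/kg
Ksp = 10^(−6.31) = 4.898×10^-7
Ω = [Ca²⁺][CO3²⁻]/Ksp = (7.98×10^-3)(1.351×10^-4) / 4.898×10^-7 = 2.20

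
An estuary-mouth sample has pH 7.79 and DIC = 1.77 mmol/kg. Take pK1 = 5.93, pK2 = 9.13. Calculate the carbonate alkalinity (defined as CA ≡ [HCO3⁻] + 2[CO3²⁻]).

CA = 1.82 mmol/kg

CA = [HCO3⁻] + 2[CO3²⁻] = (α₁ + 2α₂)·DIC
At pH 7.79: [H⁺]/K1 = 10^-1.86 = 0.013804, K2/[H⁺] = 10^-1.34 = 0.045709
α₁ = 1/(1 + 0.013804 + 0.045709) = 1/1.0595 = 0.9438; α₂ = α₁·K2/[H⁺] = 0.04314
α₁ + 2α₂ = 1.0301
CA = 1.0301 × 1.77 = 1.82 mmol/kg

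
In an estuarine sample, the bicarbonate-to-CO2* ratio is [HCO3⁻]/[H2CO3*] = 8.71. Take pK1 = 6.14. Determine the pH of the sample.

From K1 = [H⁺][HCO3⁻]/[H2CO3*]:  pH = pK1 + log₁₀([HCO3⁻]/[H2CO3*])
log₁₀(8.71) = +0.940
pH = 6.14 + (+0.940) = 7.08

pH = 7.08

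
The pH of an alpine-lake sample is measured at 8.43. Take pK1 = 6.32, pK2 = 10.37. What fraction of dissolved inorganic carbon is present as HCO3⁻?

α₁ = 0.981

α₁ = 1 / (1 + [H⁺]/K1 + K2/[H⁺]) = 1 / (1 + 10^-2.11 + 10^-1.94)
   = 1 / (1 + 0.0077625 + 0.011482) = 1/1.0192 = 0.9811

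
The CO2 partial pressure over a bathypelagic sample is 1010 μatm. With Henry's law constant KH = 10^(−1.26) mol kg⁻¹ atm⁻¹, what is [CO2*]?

[CO2*] = 55.5 μmol/kg

KH = 10^(−1.26) = 5.495×10^-2 mol kg⁻¹ atm⁻¹
[CO2*] = KH · pCO2 = 5.495×10^-2 × 1010×10^-6 atm = 5.55×10^-5 mol/kg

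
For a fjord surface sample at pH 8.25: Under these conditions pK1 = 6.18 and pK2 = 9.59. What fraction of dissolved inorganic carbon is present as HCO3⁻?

α₁ = 0.949

α₁ = 1 / (1 + [H⁺]/K1 + K2/[H⁺]) = 1 / (1 + 10^-2.07 + 10^-1.34)
   = 1 / (1 + 0.0085114 + 0.045709) = 1/1.0542 = 0.9486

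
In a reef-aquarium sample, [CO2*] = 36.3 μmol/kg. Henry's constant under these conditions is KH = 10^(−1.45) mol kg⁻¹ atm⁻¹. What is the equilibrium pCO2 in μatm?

pCO2 = 1020 μatm

KH = 10^(−1.45) = 3.548×10^-2 mol kg⁻¹ atm⁻¹
pCO2 = [CO2*]/KH = 36.3×10^-6 / 3.548×10^-2 = 1.02×10^-3 atm = 1020 μatm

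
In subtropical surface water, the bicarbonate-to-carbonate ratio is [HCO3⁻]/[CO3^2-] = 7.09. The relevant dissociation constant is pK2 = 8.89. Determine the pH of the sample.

From K2 = [H⁺][CO3^2-]/[HCO3⁻]:  pH = pK2 − log₁₀([HCO3⁻]/[CO3^2-])
log₁₀(7.09) = +0.851
pH = 8.89 − (+0.851) = 8.04

pH = 8.04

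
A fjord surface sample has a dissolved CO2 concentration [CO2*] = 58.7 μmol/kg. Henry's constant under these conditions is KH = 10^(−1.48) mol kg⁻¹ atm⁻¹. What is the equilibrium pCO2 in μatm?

pCO2 = 1770 μatm

KH = 10^(−1.48) = 3.311×10^-2 mol kg⁻¹ atm⁻¹
pCO2 = [CO2*]/KH = 58.7×10^-6 / 3.311×10^-2 = 1.77×10^-3 atm = 1770 μatm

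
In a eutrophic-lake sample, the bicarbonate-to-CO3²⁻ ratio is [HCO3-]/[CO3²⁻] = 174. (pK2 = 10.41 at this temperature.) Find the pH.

From K2 = [H⁺][CO3²⁻]/[HCO3-]:  pH = pK2 − log₁₀([HCO3-]/[CO3²⁻])
log₁₀(174) = +2.241
pH = 10.41 − (+2.241) = 8.17

pH = 8.17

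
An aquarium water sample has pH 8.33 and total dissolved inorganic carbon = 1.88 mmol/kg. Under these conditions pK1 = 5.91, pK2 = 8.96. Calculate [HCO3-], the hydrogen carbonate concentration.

[HCO3⁻] = 1.52 mmol/kg

α₁ = 1 / (1 + [H⁺]/K1 + K2/[H⁺]) = 1 / (1 + 10^-2.42 + 10^-0.63)
   = 1 / (1 + 0.0038019 + 0.23442) = 1/1.2382 = 0.8076
[HCO3⁻] = α₁ × DIC = 0.8076 × 1.88 = 1.52 mmol/kg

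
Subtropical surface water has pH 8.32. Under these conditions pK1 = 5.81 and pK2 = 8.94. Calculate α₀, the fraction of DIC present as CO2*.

α₀ = 1 / (1 + K1/[H⁺] + K1K2/[H⁺]²) = 1 / (1 + 10^+2.51 + 10^+1.89)
   = 1 / (1 + 323.59 + 77.625) = 1/402.22 = 0.002486

α₀ = 0.00249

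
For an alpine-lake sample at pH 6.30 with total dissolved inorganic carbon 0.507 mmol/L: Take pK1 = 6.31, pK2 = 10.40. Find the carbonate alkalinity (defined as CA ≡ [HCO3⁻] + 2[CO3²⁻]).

CA = 0.251 mmol/L

CA = [HCO3⁻] + 2[CO3²⁻] = (α₁ + 2α₂)·DIC
At pH 6.30: [H⁺]/K1 = 10^0.01 = 1.0233, K2/[H⁺] = 10^-4.10 = 7.9433×10^-5
α₁ = 1/(1 + 1.0233 + 7.9433×10^-5) = 1/2.0234 = 0.4942; α₂ = α₁·K2/[H⁺] = 3.926×10^-5
α₁ + 2α₂ = 0.4943
CA = 0.4943 × 0.507 = 0.251 mmol/L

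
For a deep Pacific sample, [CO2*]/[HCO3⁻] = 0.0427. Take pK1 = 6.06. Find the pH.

pH = 7.43

From K1 = [H⁺][HCO3⁻]/[CO2*]:  pH = pK1 − log₁₀([CO2*]/[HCO3⁻])
log₁₀(0.0427) = -1.370
pH = 6.06 − (-1.370) = 7.43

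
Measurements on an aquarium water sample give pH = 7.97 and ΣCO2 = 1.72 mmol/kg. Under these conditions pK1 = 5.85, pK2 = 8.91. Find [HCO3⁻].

[HCO3⁻] = 1.53 mmol/kg

α₁ = 1 / (1 + [H⁺]/K1 + K2/[H⁺]) = 1 / (1 + 10^-2.12 + 10^-0.94)
   = 1 / (1 + 0.0075858 + 0.11482) = 1/1.1224 = 0.8909
[HCO3⁻] = α₁ × DIC = 0.8909 × 1.72 = 1.53 mmol/kg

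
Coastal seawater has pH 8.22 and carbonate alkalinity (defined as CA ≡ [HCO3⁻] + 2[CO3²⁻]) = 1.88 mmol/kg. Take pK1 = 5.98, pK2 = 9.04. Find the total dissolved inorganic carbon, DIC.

CA = [HCO3⁻] + 2[CO3²⁻] = (α₁ + 2α₂)·DIC
At pH 8.22: [H⁺]/K1 = 10^-2.24 = 0.0057544, K2/[H⁺] = 10^-0.82 = 0.15136
α₁ = 1/(1 + 0.0057544 + 0.15136) = 1/1.1571 = 0.8642; α₂ = α₁·K2/[H⁺] = 0.1308
α₁ + 2α₂ = 1.1258
DIC = CA / (α₁ + 2α₂) = 1.88 / 1.1258 = 1.67 mmol/kg

DIC = 1.67 mmol/kg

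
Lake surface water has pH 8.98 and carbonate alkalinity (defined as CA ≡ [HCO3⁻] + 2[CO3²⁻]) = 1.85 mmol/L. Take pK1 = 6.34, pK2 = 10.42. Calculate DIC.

CA = [HCO3⁻] + 2[CO3²⁻] = (α₁ + 2α₂)·DIC
At pH 8.98: [H⁺]/K1 = 10^-2.64 = 0.0022909, K2/[H⁺] = 10^-1.44 = 0.036308
α₁ = 1/(1 + 0.0022909 + 0.036308) = 1/1.0386 = 0.9628; α₂ = α₁·K2/[H⁺] = 0.03496
α₁ + 2α₂ = 1.0328
DIC = CA / (α₁ + 2α₂) = 1.85 / 1.0328 = 1.79 mmol/L

DIC = 1.79 mmol/L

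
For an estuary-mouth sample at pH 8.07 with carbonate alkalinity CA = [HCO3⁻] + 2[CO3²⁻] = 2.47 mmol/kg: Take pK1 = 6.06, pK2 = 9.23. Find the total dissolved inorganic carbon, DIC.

CA = [HCO3⁻] + 2[CO3²⁻] = (α₁ + 2α₂)·DIC
At pH 8.07: [H⁺]/K1 = 10^-2.01 = 0.0097724, K2/[H⁺] = 10^-1.16 = 0.069183
α₁ = 1/(1 + 0.0097724 + 0.069183) = 1/1.0790 = 0.9268; α₂ = α₁·K2/[H⁺] = 0.06412
α₁ + 2α₂ = 1.0551
DIC = CA / (α₁ + 2α₂) = 2.47 / 1.0551 = 2.34 mmol/kg

DIC = 2.34 mmol/kg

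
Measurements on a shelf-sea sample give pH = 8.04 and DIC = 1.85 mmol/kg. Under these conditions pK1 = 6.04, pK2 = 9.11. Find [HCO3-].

[HCO3⁻] = 1.69 mmol/kg

α₁ = 1 / (1 + [H⁺]/K1 + K2/[H⁺]) = 1 / (1 + 10^-2.00 + 10^-1.07)
   = 1 / (1 + 0.010000 + 0.085114) = 1/1.0951 = 0.9131
[HCO3⁻] = α₁ × DIC = 0.9131 × 1.85 = 1.69 mmol/kg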